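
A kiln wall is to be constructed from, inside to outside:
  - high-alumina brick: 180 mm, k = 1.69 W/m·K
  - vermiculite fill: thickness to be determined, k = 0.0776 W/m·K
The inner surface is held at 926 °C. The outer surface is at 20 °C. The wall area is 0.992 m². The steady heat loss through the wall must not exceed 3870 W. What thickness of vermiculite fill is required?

Treating each layer as a thermal resistance in series:
R_high-alumina brick = L/(kA) = 0.18/(1.69×0.992) = 0.1074 K/W
Sum of the known resistances R_other = 0.1074 K/W
Required total resistance R_tot = ΔT/Q_allow = 906/3870 = 0.2341 K/W
R_vermiculite fill = R_tot − R_other = 0.1267 K/W
L = R·k·A = 0.1267×0.0776×0.992

L ≈ 9.76 mm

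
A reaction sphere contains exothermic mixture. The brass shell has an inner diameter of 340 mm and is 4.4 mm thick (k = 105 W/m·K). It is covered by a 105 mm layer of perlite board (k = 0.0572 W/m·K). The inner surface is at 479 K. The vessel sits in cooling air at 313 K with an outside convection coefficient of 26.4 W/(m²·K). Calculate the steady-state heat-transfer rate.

Q ≈ 54.7 W

Each spherical layer contributes R = (1/r_i − 1/r_o)/(4πk):
R_brass shell = (1/0.17 − 1/0.1744)/(4π×105) = 1.125×10^-4 K/W
R_perlite board = (1/0.1744 − 1/0.2794)/(4π×0.0572) = 2.998 K/W
R_outer film = 1/(h·4πr_o²) = 1/(26.4×4π×0.2794²) = 0.03861 K/W
R_total = 3.037 K/W
Q = ΔT/R_total = 166/3.037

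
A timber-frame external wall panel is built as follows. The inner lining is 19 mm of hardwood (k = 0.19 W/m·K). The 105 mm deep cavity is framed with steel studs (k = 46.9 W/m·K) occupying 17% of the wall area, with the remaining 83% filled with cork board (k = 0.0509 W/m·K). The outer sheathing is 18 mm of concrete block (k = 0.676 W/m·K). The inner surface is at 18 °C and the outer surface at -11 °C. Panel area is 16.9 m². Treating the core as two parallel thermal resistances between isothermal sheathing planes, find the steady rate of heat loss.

Sheathing layers in series; stud and cavity paths in parallel between them.
R_inner = 0.019/(0.19×16.9) = 0.005917 K/W
R_stud  = 0.105/(46.9×0.17×16.9) = 7.793×10^-4 K/W
R_cav   = 0.105/(0.0509×0.83×16.9) = 0.1471 K/W
1/R_core = 1/R_stud + 1/R_cav → R_core = 7.751×10^-4 K/W
R_outer = 0.018/(0.676×16.9) = 0.001576 K/W
R_total = 0.008268 K/W
Q = ΔT/R_total = 29/0.008268

Q ≈ 3510 W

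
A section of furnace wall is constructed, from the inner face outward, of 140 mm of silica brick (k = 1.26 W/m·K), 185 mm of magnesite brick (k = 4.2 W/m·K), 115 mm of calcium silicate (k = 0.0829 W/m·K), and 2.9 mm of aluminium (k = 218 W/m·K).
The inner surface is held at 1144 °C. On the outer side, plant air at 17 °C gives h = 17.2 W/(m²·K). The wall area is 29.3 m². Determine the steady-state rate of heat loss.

Using the resistance-network approach (series):
R_silica brick = L/(kA) = 0.14/(1.26×29.3) = 0.003792 K/W
R_magnesite brick = L/(kA) = 0.185/(4.2×29.3) = 0.001503 K/W
R_calcium silicate = L/(kA) = 0.115/(0.0829×29.3) = 0.04735 K/W
R_aluminium = L/(kA) = 0.0029/(218×29.3) = 4.54×10^-7 K/W
R_outer film = 1/(h_o·A) = 1/(17.2×29.3) = 0.001984 K/W
R_total = 0.05463 K/W
Q = ΔT / R_total = 1127 / 0.05463

Q ≈ 20600 W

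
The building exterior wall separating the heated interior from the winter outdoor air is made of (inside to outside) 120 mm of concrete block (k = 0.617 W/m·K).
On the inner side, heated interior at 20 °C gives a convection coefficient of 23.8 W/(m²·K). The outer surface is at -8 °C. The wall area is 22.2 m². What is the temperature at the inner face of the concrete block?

Series thermal resistances:
R_inner film = 1/(h_i·A) = 1/(23.8×22.2) = 0.001893 K/W
R_concrete block = L/(kA) = 0.12/(0.617×22.2) = 0.008761 K/W
R_total = 0.01065 K/W;  Q = ΔT/R_total = 28/0.01065 = 2628 W
T_interface = T_inner − Q·ΣR(inner→interface) = 20 − 2630×0.001893

T ≈ 15 °C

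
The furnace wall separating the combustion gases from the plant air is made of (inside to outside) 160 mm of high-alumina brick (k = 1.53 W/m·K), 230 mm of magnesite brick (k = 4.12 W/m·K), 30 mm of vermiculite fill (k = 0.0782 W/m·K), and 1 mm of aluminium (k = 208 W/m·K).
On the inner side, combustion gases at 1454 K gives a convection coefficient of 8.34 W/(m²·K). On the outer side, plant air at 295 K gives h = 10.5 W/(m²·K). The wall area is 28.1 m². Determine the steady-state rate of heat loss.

Thermal resistances in series:
R_inner film = 1/(h_i·A) = 1/(8.34×28.1) = 0.004267 K/W
R_high-alumina brick = L/(kA) = 0.16/(1.53×28.1) = 0.003722 K/W
R_magnesite brick = L/(kA) = 0.23/(4.12×28.1) = 0.001987 K/W
R_vermiculite fill = L/(kA) = 0.03/(0.0782×28.1) = 0.01365 K/W
R_aluminium = L/(kA) = 0.001/(208×28.1) = 1.711×10^-7 K/W
R_outer film = 1/(h_o·A) = 1/(10.5×28.1) = 0.003389 K/W
R_total = 0.02702 K/W
Q = ΔT / R_total = 1159 / 0.02702

Q ≈ 42900 W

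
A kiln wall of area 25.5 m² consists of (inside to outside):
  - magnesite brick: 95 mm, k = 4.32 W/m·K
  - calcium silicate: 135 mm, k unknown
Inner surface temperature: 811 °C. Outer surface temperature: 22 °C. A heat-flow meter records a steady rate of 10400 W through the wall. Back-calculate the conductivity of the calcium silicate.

Model the wall as resistances in series:
R_magnesite brick = L/(kA) = 0.095/(4.32×25.5) = 8.624×10^-4 K/W
Sum of known resistances R_other = 8.624×10^-4 K/W
Total R = ΔT/Q = 789/10400 = 0.07587 K/W
R_calcium silicate = R_total − R_other = 0.075 K/W
k = L/(R·A) = 0.135/(0.075×25.5)

k ≈ 0.0706 W/(m·K)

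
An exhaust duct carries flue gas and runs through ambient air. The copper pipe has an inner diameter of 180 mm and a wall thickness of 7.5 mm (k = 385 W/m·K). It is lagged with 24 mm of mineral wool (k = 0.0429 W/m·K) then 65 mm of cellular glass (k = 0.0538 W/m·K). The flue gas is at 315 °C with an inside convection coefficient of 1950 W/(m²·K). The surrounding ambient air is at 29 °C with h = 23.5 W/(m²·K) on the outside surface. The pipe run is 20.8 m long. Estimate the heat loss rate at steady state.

Q ≈ 2800 W

Per-layer cylindrical resistances, series-summed:
R_inner film = 1/(h_i·2πr₁L) = 1/(1950×2π×0.09×20.8) = 4.36×10^-5 K/W
R_copper pipe wall = ln(97.5/90)/(2π×385×20.8) = 1.591×10^-6 K/W
R_mineral wool = ln(121.5/97.5)/(2π×0.0429×20.8) = 0.03925 K/W
R_cellular glass = ln(186.5/121.5)/(2π×0.0538×20.8) = 0.06095 K/W
R_outer film = 1/(h_o·2πr_oL) = 1/(23.5×2π×0.1865×20.8) = 0.001746 K/W
R_total = 0.102 K/W
Q = ΔT/R_total = 286/0.102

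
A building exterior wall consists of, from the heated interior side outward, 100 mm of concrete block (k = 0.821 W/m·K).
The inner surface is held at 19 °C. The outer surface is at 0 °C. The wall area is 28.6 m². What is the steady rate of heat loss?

Q ≈ 4460 W

Treating each layer as a thermal resistance in series:
R_concrete block = L/(kA) = 0.1/(0.821×28.6) = 0.004259 K/W
R_total = 0.004259 K/W
Q = ΔT / R_total = 19 / 0.004259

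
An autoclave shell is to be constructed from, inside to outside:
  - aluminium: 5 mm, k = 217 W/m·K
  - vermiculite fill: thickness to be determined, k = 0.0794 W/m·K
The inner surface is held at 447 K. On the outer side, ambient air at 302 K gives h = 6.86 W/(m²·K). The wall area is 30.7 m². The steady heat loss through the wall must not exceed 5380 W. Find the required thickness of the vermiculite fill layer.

L ≈ 54.1 mm

Model the wall as resistances in series:
R_aluminium = L/(kA) = 0.005/(217×30.7) = 7.505×10^-7 K/W
R_outer film = 1/(h_o·A) = 1/(6.86×30.7) = 0.004748 K/W
Sum of the known resistances R_other = 0.004749 K/W
Required total resistance R_tot = ΔT/Q_allow = 145/5380 = 0.02695 K/W
R_vermiculite fill = R_tot − R_other = 0.0222 K/W
L = R·k·A = 0.0222×0.0794×30.7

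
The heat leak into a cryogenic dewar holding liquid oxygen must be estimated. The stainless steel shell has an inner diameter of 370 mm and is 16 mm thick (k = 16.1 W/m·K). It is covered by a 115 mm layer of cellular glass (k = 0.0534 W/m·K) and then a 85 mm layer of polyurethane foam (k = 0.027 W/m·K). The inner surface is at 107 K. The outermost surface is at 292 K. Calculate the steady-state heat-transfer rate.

Q ≈ 39.6 W

Each spherical layer contributes R = (1/r_i − 1/r_o)/(4πk):
R_stainless steel shell = (1/0.185 − 1/0.201)/(4π×16.1) = 0.002127 K/W
R_cellular glass = (1/0.201 − 1/0.316)/(4π×0.0534) = 2.698 K/W
R_polyurethane foam = (1/0.316 − 1/0.401)/(4π×0.027) = 1.977 K/W
R_total = 4.677 K/W
Q = ΔT/R_total = 185/4.677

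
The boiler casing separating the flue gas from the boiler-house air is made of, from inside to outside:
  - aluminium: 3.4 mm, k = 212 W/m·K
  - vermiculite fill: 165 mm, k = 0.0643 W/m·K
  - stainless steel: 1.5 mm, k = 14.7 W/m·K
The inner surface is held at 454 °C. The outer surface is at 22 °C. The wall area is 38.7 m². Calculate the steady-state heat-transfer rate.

Q ≈ 6510 W

Treating each layer as a thermal resistance in series:
R_aluminium = L/(kA) = 0.0034/(212×38.7) = 4.144×10^-7 K/W
R_vermiculite fill = L/(kA) = 0.165/(0.0643×38.7) = 0.06631 K/W
R_stainless steel = L/(kA) = 0.0015/(14.7×38.7) = 2.637×10^-6 K/W
R_total = 0.06631 K/W
Q = ΔT / R_total = 432 / 0.06631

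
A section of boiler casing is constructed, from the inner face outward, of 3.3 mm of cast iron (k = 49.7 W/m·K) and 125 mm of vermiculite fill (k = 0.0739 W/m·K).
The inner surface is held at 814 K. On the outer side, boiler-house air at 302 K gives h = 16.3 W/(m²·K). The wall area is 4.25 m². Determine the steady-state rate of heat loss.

Using the resistance-network approach (series):
R_cast iron = L/(kA) = 0.0033/(49.7×4.25) = 1.562×10^-5 K/W
R_vermiculite fill = L/(kA) = 0.125/(0.0739×4.25) = 0.398 K/W
R_outer film = 1/(h_o·A) = 1/(16.3×4.25) = 0.01444 K/W
R_total = 0.4124 K/W
Q = ΔT / R_total = 512 / 0.4124

Q ≈ 1240 W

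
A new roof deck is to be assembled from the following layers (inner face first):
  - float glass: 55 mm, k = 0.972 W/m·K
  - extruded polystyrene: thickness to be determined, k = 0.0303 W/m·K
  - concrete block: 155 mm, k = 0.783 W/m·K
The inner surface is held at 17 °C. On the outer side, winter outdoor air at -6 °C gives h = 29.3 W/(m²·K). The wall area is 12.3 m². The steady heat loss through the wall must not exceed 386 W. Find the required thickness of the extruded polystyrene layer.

L ≈ 13.5 mm

Thermal resistances in series:
R_float glass = L/(kA) = 0.055/(0.972×12.3) = 0.0046 K/W
R_concrete block = L/(kA) = 0.155/(0.783×12.3) = 0.01609 K/W
R_outer film = 1/(h_o·A) = 1/(29.3×12.3) = 0.002775 K/W
Sum of the known resistances R_other = 0.02347 K/W
Required total resistance R_tot = ΔT/Q_allow = 23/386 = 0.05959 K/W
R_extruded polystyrene = R_tot − R_other = 0.03612 K/W
L = R·k·A = 0.03612×0.0303×12.3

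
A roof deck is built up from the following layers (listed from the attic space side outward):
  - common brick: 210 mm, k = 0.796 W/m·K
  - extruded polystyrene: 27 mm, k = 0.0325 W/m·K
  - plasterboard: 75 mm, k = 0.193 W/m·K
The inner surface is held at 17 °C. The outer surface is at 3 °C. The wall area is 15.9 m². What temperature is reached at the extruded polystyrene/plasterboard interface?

Series thermal resistances:
R_common brick = L/(kA) = 0.21/(0.796×15.9) = 0.01659 K/W
R_extruded polystyrene = L/(kA) = 0.027/(0.0325×15.9) = 0.05225 K/W
R_plasterboard = L/(kA) = 0.075/(0.193×15.9) = 0.02444 K/W
R_total = 0.09328 K/W;  Q = ΔT/R_total = 14/0.09328 = 150.1 W
T_interface = T_inner − Q·ΣR(inner→interface) = 17 − 150×0.06884

T ≈ 6.67 °C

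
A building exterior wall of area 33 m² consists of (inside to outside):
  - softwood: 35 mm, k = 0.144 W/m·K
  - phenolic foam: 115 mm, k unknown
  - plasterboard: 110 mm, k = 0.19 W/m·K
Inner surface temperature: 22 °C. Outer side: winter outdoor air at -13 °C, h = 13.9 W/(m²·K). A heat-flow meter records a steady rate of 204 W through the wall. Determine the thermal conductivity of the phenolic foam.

Using the resistance-network approach (series):
R_softwood = L/(kA) = 0.035/(0.144×33) = 0.007365 K/W
R_plasterboard = L/(kA) = 0.11/(0.19×33) = 0.01754 K/W
R_outer film = 1/(h_o·A) = 1/(13.9×33) = 0.00218 K/W
Sum of known resistances R_other = 0.02709 K/W
Total R = ΔT/Q = 35/204 = 0.1716 K/W
R_phenolic foam = R_total − R_other = 0.1445 K/W
k = L/(R·A) = 0.115/(0.1445×33)

k ≈ 0.0241 W/(m·K)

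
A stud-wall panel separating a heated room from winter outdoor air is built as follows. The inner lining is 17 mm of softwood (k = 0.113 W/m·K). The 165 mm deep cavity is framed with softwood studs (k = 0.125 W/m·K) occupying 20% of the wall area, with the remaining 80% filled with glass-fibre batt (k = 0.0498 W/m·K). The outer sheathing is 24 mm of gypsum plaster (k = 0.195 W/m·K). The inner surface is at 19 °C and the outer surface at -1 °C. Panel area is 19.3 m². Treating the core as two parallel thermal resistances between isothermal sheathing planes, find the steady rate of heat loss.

Q ≈ 137 W

Sheathing layers in series; stud and cavity paths in parallel between them.
R_inner = 0.017/(0.113×19.3) = 0.007795 K/W
R_stud  = 0.165/(0.125×0.2×19.3) = 0.342 K/W
R_cav   = 0.165/(0.0498×0.8×19.3) = 0.2146 K/W
1/R_core = 1/R_stud + 1/R_cav → R_core = 0.1319 K/W
R_outer = 0.024/(0.195×19.3) = 0.006377 K/W
R_total = 0.146 K/W
Q = ΔT/R_total = 20/0.146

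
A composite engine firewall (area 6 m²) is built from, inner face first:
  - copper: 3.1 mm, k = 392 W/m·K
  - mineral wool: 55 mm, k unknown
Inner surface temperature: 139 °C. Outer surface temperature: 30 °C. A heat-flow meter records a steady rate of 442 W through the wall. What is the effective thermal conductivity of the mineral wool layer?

k ≈ 0.0372 W/(m·K)

Treating each layer as a thermal resistance in series:
R_copper = L/(kA) = 0.0031/(392×6) = 1.318×10^-6 K/W
Sum of known resistances R_other = 1.318×10^-6 K/W
Total R = ΔT/Q = 109/442 = 0.2466 K/W
R_mineral wool = R_total − R_other = 0.2466 K/W
k = L/(R·A) = 0.055/(0.2466×6)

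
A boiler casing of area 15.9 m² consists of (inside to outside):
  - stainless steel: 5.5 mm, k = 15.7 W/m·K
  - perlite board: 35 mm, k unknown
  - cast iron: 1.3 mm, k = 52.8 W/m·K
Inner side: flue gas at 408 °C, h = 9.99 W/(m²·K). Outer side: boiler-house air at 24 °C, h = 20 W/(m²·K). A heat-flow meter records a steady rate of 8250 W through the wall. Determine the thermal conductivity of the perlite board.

Series thermal resistances:
R_inner film = 1/(h_i·A) = 1/(9.99×15.9) = 0.006296 K/W
R_stainless steel = L/(kA) = 0.0055/(15.7×15.9) = 2.203×10^-5 K/W
R_cast iron = L/(kA) = 0.0013/(52.8×15.9) = 1.549×10^-6 K/W
R_outer film = 1/(h_o·A) = 1/(20×15.9) = 0.003145 K/W
Sum of known resistances R_other = 0.009464 K/W
Total R = ΔT/Q = 384/8250 = 0.04655 K/W
R_perlite board = R_total − R_other = 0.03708 K/W
k = L/(R·A) = 0.035/(0.03708×15.9)

k ≈ 0.0594 W/(m·K)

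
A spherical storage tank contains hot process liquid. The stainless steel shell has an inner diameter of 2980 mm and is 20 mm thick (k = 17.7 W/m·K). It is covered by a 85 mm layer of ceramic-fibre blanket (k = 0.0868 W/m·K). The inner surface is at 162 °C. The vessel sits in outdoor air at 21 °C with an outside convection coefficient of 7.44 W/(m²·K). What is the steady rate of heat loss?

Spherical conduction: R = (1/r_in − 1/r_out)/(4πk) per layer; series-sum.
R_stainless steel shell = (1/1.49 − 1/1.51)/(4π×17.7) = 3.997×10^-5 K/W
R_ceramic-fibre blanket = (1/1.51 − 1/1.595)/(4π×0.0868) = 0.03236 K/W
R_outer film = 1/(h·4πr_o²) = 1/(7.44×4π×1.595²) = 0.004204 K/W
R_total = 0.0366 K/W
Q = ΔT/R_total = 141/0.0366

Q ≈ 3850 W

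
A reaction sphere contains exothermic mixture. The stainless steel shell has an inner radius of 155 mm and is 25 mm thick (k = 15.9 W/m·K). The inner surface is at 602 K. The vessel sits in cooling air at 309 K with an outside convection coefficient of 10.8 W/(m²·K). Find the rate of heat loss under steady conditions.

For a spherical shell R = (1/r₁ − 1/r₂)/(4πk); film R = 1/(h·4πr²). In series:
R_stainless steel shell = (1/0.155 − 1/0.18)/(4π×15.9) = 0.004485 K/W
R_outer film = 1/(h·4πr_o²) = 1/(10.8×4π×0.18²) = 0.2274 K/W
R_total = 0.2319 K/W
Q = ΔT/R_total = 293/0.2319

Q ≈ 1260 W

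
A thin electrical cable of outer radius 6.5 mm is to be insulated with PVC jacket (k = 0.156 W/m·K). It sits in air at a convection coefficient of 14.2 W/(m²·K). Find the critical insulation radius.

For a cylinder r_cr = k/h = 0.156/14.2
r_cr = 11 mm; since the bare radius (6.5 mm) is below r_cr, adding a thin layer of insulation will *increase* heat loss.

r_cr ≈ 11 mm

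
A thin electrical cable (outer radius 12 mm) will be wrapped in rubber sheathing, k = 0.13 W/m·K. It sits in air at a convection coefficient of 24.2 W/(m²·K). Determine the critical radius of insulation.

r_cr ≈ 5.37 mm

For a cylinder r_cr = k/h = 0.13/24.2
r_cr = 5.37 mm; since the bare radius (12 mm) is above r_cr, any added insulation will reduce heat loss.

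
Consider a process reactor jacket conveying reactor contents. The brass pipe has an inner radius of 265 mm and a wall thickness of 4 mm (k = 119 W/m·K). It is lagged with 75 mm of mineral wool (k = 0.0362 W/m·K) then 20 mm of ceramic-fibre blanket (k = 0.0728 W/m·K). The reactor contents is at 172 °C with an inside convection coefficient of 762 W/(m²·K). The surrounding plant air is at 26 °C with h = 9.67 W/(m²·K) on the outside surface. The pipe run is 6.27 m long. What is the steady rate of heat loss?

Q ≈ 732 W

Per-layer cylindrical resistances, series-summed:
R_inner film = 1/(h_i·2πr₁L) = 1/(762×2π×0.265×6.27) = 1.257×10^-4 K/W
R_brass pipe wall = ln(269/265)/(2π×119×6.27) = 3.196×10^-6 K/W
R_mineral wool = ln(344/269)/(2π×0.0362×6.27) = 0.1724 K/W
R_ceramic-fibre blanket = ln(364/344)/(2π×0.0728×6.27) = 0.0197 K/W
R_outer film = 1/(h_o·2πr_oL) = 1/(9.67×2π×0.364×6.27) = 0.007211 K/W
R_total = 0.1995 K/W
Q = ΔT/R_total = 146/0.1995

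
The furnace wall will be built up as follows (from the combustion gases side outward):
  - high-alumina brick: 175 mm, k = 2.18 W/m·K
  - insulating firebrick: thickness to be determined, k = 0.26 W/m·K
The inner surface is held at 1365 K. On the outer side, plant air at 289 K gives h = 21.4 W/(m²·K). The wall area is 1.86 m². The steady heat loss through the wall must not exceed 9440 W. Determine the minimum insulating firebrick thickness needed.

Model the wall as resistances in series:
R_high-alumina brick = L/(kA) = 0.175/(2.18×1.86) = 0.04316 K/W
R_outer film = 1/(h_o·A) = 1/(21.4×1.86) = 0.02512 K/W
Sum of the known resistances R_other = 0.06828 K/W
Required total resistance R_tot = ΔT/Q_allow = 1076/9440 = 0.114 K/W
R_insulating firebrick = R_tot − R_other = 0.0457 K/W
L = R·k·A = 0.0457×0.26×1.86

L ≈ 22.1 mm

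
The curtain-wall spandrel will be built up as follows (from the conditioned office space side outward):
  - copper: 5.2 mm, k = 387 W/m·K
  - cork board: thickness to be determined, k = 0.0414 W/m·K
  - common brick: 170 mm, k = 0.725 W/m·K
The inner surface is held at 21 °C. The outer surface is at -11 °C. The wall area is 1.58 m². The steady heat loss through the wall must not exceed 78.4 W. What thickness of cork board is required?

L ≈ 17 mm

Treating each layer as a thermal resistance in series:
R_copper = L/(kA) = 0.0052/(387×1.58) = 8.504×10^-6 K/W
R_common brick = L/(kA) = 0.17/(0.725×1.58) = 0.1484 K/W
Sum of the known resistances R_other = 0.1484 K/W
Required total resistance R_tot = ΔT/Q_allow = 32/78.4 = 0.4082 K/W
R_cork board = R_tot − R_other = 0.2597 K/W
L = R·k·A = 0.2597×0.0414×1.58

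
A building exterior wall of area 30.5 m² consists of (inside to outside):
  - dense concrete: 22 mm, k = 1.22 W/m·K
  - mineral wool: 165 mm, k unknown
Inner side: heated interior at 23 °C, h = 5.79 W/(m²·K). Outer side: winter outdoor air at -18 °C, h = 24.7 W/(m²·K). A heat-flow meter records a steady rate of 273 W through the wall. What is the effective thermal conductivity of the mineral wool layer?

k ≈ 0.0379 W/(m·K)

Series thermal resistances:
R_inner film = 1/(h_i·A) = 1/(5.79×30.5) = 0.005663 K/W
R_dense concrete = L/(kA) = 0.022/(1.22×30.5) = 5.912×10^-4 K/W
R_outer film = 1/(h_o·A) = 1/(24.7×30.5) = 0.001327 K/W
Sum of known resistances R_other = 0.007581 K/W
Total R = ΔT/Q = 41/273 = 0.1502 K/W
R_mineral wool = R_total − R_other = 0.1426 K/W
k = L/(R·A) = 0.165/(0.1426×30.5)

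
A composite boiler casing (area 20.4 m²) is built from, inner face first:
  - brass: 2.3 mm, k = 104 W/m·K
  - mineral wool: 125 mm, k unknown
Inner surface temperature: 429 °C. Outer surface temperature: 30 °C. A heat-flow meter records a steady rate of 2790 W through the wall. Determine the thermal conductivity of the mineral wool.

Series thermal resistances:
R_brass = L/(kA) = 0.0023/(104×20.4) = 1.084×10^-6 K/W
Sum of known resistances R_other = 1.084×10^-6 K/W
Total R = ΔT/Q = 399/2790 = 0.143 K/W
R_mineral wool = R_total − R_other = 0.143 K/W
k = L/(R·A) = 0.125/(0.143×20.4)

k ≈ 0.0428 W/(m·K)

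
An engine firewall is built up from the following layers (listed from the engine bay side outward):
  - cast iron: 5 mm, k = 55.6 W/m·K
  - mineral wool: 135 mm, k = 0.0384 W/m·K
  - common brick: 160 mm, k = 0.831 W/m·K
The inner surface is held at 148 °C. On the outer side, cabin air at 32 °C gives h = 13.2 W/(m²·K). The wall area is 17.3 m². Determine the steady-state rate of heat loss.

Q ≈ 530 W

Series thermal resistances:
R_cast iron = L/(kA) = 0.005/(55.6×17.3) = 5.198×10^-6 K/W
R_mineral wool = L/(kA) = 0.135/(0.0384×17.3) = 0.2032 K/W
R_common brick = L/(kA) = 0.16/(0.831×17.3) = 0.01113 K/W
R_outer film = 1/(h_o·A) = 1/(13.2×17.3) = 0.004379 K/W
R_total = 0.2187 K/W
Q = ΔT / R_total = 116 / 0.2187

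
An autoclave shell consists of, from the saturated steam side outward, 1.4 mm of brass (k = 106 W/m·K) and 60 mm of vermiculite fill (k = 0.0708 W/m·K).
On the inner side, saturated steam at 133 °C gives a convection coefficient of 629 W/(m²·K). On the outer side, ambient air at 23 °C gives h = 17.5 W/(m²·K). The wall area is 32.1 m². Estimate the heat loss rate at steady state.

Model the wall as resistances in series:
R_inner film = 1/(h_i·A) = 1/(629×32.1) = 4.953×10^-5 K/W
R_brass = L/(kA) = 0.0014/(106×32.1) = 4.115×10^-7 K/W
R_vermiculite fill = L/(kA) = 0.06/(0.0708×32.1) = 0.0264 K/W
R_outer film = 1/(h_o·A) = 1/(17.5×32.1) = 0.00178 K/W
R_total = 0.02823 K/W
Q = ΔT / R_total = 110 / 0.02823

Q ≈ 3900 W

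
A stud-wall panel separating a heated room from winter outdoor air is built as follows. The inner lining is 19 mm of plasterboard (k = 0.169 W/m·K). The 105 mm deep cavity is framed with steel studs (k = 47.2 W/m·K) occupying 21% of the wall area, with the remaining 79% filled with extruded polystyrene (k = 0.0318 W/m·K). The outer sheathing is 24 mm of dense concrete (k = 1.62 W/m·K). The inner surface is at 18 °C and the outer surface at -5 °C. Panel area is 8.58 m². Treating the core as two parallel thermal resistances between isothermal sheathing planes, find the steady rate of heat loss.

Q ≈ 1430 W

Sheathing layers in series; stud and cavity paths in parallel between them.
R_inner = 0.019/(0.169×8.58) = 0.0131 K/W
R_stud  = 0.105/(47.2×0.21×8.58) = 0.001235 K/W
R_cav   = 0.105/(0.0318×0.79×8.58) = 0.4871 K/W
1/R_core = 1/R_stud + 1/R_cav → R_core = 0.001232 K/W
R_outer = 0.024/(1.62×8.58) = 0.001727 K/W
R_total = 0.01606 K/W
Q = ΔT/R_total = 23/0.01606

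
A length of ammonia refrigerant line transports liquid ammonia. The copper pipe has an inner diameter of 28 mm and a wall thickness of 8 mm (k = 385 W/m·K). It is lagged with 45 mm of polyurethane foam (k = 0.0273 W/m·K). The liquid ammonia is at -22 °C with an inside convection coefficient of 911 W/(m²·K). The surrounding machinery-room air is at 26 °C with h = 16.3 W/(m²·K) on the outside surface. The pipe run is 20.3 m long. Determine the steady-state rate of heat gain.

Cylindrical conduction, so R = ln(r₂/r₁)/(2πkL) per layer, in series:
R_inner film = 1/(h_i·2πr₁L) = 1/(911×2π×0.014×20.3) = 6.147×10^-4 K/W
R_copper pipe wall = ln(22/14)/(2π×385×20.3) = 9.204×10^-6 K/W
R_polyurethane foam = ln(67/22)/(2π×0.0273×20.3) = 0.3198 K/W
R_outer film = 1/(h_o·2πr_oL) = 1/(16.3×2π×0.067×20.3) = 0.007179 K/W
R_total = 0.3276 K/W
Q = ΔT/R_total = 48/0.3276

Q ≈ 147 W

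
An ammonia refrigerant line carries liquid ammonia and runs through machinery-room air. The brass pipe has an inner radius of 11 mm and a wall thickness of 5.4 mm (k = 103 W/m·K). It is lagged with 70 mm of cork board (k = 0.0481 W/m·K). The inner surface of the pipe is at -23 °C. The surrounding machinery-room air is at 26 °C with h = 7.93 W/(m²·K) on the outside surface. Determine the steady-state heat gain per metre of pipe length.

q′ ≈ 8.55 W/m

Cylindrical conduction, so R = ln(r₂/r₁)/(2πkL) per layer, in series:
R_brass pipe wall = ln(16.4/11)/(2π×103×1) = 6.171×10^-4 K/W
R_cork board = ln(86.4/16.4)/(2π×0.0481×1) = 5.498 K/W
R_outer film = 1/(h_o·2πr_oL) = 1/(7.93×2π×0.0864×1) = 0.2323 K/W
R_total = 5.731 K/W
Q = ΔT/R_total = 49/5.731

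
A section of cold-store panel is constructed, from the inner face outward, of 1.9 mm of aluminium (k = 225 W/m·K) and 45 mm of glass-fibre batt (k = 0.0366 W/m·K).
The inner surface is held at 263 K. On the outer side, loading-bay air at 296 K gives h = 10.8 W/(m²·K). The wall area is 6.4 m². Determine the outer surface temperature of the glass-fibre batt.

Series thermal resistances:
R_aluminium = L/(kA) = 0.0019/(225×6.4) = 1.319×10^-6 K/W
R_glass-fibre batt = L/(kA) = 0.045/(0.0366×6.4) = 0.1921 K/W
R_outer film = 1/(h_o·A) = 1/(10.8×6.4) = 0.01447 K/W
R_total = 0.2066 K/W;  Q = ΔT/R_total = 33/0.2066 = 159.7 W
T_interface = T_inner + Q·ΣR(inner→interface) = 263 + 160×0.1921

T ≈ 294 K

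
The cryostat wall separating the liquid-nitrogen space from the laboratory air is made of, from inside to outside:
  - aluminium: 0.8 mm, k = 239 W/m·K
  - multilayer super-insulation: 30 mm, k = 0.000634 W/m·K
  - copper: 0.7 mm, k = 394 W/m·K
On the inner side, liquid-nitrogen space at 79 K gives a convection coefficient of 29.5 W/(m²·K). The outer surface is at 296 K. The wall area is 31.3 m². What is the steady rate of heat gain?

Q ≈ 143 W

Thermal resistances in series:
R_inner film = 1/(h_i·A) = 1/(29.5×31.3) = 0.001083 K/W
R_aluminium = L/(kA) = 0.0008/(239×31.3) = 1.069×10^-7 K/W
R_multilayer super-insulation = L/(kA) = 0.03/(0.000634×31.3) = 1.512 K/W
R_copper = L/(kA) = 0.0007/(394×31.3) = 5.676×10^-8 K/W
R_total = 1.513 K/W
Q = ΔT / R_total = 217 / 1.513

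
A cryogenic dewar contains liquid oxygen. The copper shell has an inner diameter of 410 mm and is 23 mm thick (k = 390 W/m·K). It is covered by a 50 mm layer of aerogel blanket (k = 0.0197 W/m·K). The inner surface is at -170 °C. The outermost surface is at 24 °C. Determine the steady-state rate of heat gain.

Q ≈ 60.9 W

Radial (spherical) resistances in series:
R_copper shell = (1/0.205 − 1/0.228)/(4π×390) = 1.004×10^-4 K/W
R_aerogel blanket = (1/0.228 − 1/0.278)/(4π×0.0197) = 3.187 K/W
R_total = 3.187 K/W
Q = ΔT/R_total = 194/3.187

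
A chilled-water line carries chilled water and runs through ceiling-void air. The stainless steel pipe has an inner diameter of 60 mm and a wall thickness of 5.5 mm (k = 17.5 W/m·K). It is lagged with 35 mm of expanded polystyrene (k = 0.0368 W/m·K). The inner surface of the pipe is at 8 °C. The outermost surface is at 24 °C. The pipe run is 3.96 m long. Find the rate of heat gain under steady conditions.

Per-layer cylindrical resistances, series-summed:
R_stainless steel pipe wall = ln(35.5/30)/(2π×17.5×3.96) = 3.866×10^-4 K/W
R_expanded polystyrene = ln(70.5/35.5)/(2π×0.0368×3.96) = 0.7493 K/W
R_total = 0.7497 K/W
Q = ΔT/R_total = 16/0.7497

Q ≈ 21.3 W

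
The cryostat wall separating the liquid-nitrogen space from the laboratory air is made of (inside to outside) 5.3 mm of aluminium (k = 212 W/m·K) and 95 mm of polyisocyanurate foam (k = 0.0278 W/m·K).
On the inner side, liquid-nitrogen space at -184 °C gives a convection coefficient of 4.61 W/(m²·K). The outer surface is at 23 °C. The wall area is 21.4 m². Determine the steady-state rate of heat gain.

Using the resistance-network approach (series):
R_inner film = 1/(h_i·A) = 1/(4.61×21.4) = 0.01014 K/W
R_aluminium = L/(kA) = 0.0053/(212×21.4) = 1.168×10^-6 K/W
R_polyisocyanurate foam = L/(kA) = 0.095/(0.0278×21.4) = 0.1597 K/W
R_total = 0.1698 K/W
Q = ΔT / R_total = 207 / 0.1698

Q ≈ 1220 W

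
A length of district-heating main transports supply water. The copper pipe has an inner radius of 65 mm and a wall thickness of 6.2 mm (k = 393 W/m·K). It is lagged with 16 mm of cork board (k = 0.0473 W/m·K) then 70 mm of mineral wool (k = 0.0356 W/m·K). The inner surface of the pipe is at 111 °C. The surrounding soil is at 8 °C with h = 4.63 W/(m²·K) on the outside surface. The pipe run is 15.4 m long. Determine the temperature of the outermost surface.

Cylindrical conduction, so R = ln(r₂/r₁)/(2πkL) per layer, in series:
R_copper pipe wall = ln(71.2/65)/(2π×393×15.4) = 2.396×10^-6 K/W
R_cork board = ln(87.2/71.2)/(2π×0.0473×15.4) = 0.04429 K/W
R_mineral wool = ln(157.2/87.2)/(2π×0.0356×15.4) = 0.1711 K/W
R_outer film = 1/(h_o·2πr_oL) = 1/(4.63×2π×0.1572×15.4) = 0.0142 K/W
R_total = 0.2296 K/W
Q = ΔT/R_total = 103/0.2296
Q = 449 W
T_interface = T_inner − Q·ΣR(inner→interface) = 111 − 449×0.2154

T ≈ 14.4 °C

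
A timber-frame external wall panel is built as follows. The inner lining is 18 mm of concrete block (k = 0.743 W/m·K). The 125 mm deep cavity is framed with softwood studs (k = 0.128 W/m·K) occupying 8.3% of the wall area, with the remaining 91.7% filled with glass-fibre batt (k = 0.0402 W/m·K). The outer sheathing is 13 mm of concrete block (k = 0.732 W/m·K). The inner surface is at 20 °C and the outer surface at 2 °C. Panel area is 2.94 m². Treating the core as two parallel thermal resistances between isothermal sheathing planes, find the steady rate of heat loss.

Q ≈ 19.8 W

Sheathing layers in series; stud and cavity paths in parallel between them.
R_inner = 0.018/(0.743×2.94) = 0.00824 K/W
R_stud  = 0.125/(0.128×0.083×2.94) = 4.002 K/W
R_cav   = 0.125/(0.0402×0.917×2.94) = 1.153 K/W
1/R_core = 1/R_stud + 1/R_cav → R_core = 0.8953 K/W
R_outer = 0.013/(0.732×2.94) = 0.006041 K/W
R_total = 0.9096 K/W
Q = ΔT/R_total = 18/0.9096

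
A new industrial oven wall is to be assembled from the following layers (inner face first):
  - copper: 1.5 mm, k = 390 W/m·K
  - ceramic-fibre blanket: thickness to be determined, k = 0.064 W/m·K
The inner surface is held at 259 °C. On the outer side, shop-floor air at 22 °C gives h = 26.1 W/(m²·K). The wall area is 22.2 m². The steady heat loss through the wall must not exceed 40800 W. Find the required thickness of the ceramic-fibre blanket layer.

L ≈ 5.8 mm

Model the wall as resistances in series:
R_copper = L/(kA) = 0.0015/(390×22.2) = 1.733×10^-7 K/W
R_outer film = 1/(h_o·A) = 1/(26.1×22.2) = 0.001726 K/W
Sum of the known resistances R_other = 0.001726 K/W
Required total resistance R_tot = ΔT/Q_allow = 237/40800 = 0.005809 K/W
R_ceramic-fibre blanket = R_tot − R_other = 0.004083 K/W
L = R·k·A = 0.004083×0.064×22.2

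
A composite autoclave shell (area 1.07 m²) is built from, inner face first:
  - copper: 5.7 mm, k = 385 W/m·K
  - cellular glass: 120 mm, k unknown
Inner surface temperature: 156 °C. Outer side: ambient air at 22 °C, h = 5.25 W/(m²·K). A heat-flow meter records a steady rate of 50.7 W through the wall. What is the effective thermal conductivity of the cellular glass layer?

k ≈ 0.0455 W/(m·K)

Using the resistance-network approach (series):
R_copper = L/(kA) = 0.0057/(385×1.07) = 1.384×10^-5 K/W
R_outer film = 1/(h_o·A) = 1/(5.25×1.07) = 0.178 K/W
Sum of known resistances R_other = 0.178 K/W
Total R = ΔT/Q = 134/50.7 = 2.643 K/W
R_cellular glass = R_total − R_other = 2.465 K/W
k = L/(R·A) = 0.12/(2.465×1.07)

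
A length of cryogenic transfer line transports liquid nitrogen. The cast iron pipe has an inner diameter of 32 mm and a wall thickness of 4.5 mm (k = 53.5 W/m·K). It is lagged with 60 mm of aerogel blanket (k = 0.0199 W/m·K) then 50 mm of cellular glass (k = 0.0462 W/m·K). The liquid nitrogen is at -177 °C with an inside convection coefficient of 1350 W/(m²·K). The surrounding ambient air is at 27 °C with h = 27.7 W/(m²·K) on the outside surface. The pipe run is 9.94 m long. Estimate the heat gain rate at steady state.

Q ≈ 160 W

Per-layer cylindrical resistances, series-summed:
R_inner film = 1/(h_i·2πr₁L) = 1/(1350×2π×0.016×9.94) = 7.413×10^-4 K/W
R_cast iron pipe wall = ln(20.5/16)/(2π×53.5×9.94) = 7.417×10^-5 K/W
R_aerogel blanket = ln(80.5/20.5)/(2π×0.0199×9.94) = 1.101 K/W
R_cellular glass = ln(130.5/80.5)/(2π×0.0462×9.94) = 0.1674 K/W
R_outer film = 1/(h_o·2πr_oL) = 1/(27.7×2π×0.1305×9.94) = 0.004429 K/W
R_total = 1.273 K/W
Q = ΔT/R_total = 204/1.273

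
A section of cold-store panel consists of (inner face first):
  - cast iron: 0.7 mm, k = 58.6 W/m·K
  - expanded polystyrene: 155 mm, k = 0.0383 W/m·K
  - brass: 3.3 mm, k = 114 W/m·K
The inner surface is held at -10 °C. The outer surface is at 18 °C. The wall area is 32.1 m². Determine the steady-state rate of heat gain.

Model the wall as resistances in series:
R_cast iron = L/(kA) = 0.0007/(58.6×32.1) = 3.721×10^-7 K/W
R_expanded polystyrene = L/(kA) = 0.155/(0.0383×32.1) = 0.1261 K/W
R_brass = L/(kA) = 0.0033/(114×32.1) = 9.018×10^-7 K/W
R_total = 0.1261 K/W
Q = ΔT / R_total = 28 / 0.1261

Q ≈ 222 W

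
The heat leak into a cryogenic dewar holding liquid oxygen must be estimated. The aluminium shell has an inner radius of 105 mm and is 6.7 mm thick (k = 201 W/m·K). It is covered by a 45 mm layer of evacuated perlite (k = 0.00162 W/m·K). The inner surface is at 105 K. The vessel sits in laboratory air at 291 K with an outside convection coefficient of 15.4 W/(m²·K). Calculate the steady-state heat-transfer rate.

Q ≈ 1.47 W

Radial (spherical) resistances in series:
R_aluminium shell = (1/0.105 − 1/0.1117)/(4π×201) = 2.262×10^-4 K/W
R_evacuated perlite = (1/0.1117 − 1/0.1567)/(4π×0.00162) = 126.3 K/W
R_outer film = 1/(h·4πr_o²) = 1/(15.4×4π×0.1567²) = 0.2104 K/W
R_total = 126.5 K/W
Q = ΔT/R_total = 186/126.5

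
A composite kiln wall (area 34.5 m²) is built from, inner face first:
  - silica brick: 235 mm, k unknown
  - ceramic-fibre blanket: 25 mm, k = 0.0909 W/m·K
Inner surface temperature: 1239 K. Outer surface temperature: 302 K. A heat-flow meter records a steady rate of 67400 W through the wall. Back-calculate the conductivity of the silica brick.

k ≈ 1.15 W/(m·K)

Thermal resistances in series:
R_ceramic-fibre blanket = L/(kA) = 0.025/(0.0909×34.5) = 0.007972 K/W
Sum of known resistances R_other = 0.007972 K/W
Total R = ΔT/Q = 937/67400 = 0.0139 K/W
R_silica brick = R_total − R_other = 0.00593 K/W
k = L/(R·A) = 0.235/(0.00593×34.5)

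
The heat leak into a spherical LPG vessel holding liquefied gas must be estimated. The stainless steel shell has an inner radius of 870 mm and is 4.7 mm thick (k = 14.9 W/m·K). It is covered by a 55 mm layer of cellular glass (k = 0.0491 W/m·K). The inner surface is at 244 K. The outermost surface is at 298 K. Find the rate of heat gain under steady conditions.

For a spherical shell R = (1/r₁ − 1/r₂)/(4πk); film R = 1/(h·4πr²). In series:
R_stainless steel shell = (1/0.87 − 1/0.8747)/(4π×14.9) = 3.299×10^-5 K/W
R_cellular glass = (1/0.8747 − 1/0.9297)/(4π×0.0491) = 0.1096 K/W
R_total = 0.1096 K/W
Q = ΔT/R_total = 54/0.1096

Q ≈ 492 W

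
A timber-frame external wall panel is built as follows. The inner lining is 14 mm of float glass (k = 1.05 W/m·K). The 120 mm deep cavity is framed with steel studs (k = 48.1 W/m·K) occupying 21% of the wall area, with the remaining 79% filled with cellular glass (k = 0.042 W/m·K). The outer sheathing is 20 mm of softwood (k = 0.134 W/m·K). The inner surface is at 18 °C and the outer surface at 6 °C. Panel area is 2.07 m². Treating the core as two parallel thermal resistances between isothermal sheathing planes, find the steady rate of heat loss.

Q ≈ 142 W

Sheathing layers in series; stud and cavity paths in parallel between them.
R_inner = 0.014/(1.05×2.07) = 0.006441 K/W
R_stud  = 0.12/(48.1×0.21×2.07) = 0.005739 K/W
R_cav   = 0.12/(0.042×0.79×2.07) = 1.747 K/W
1/R_core = 1/R_stud + 1/R_cav → R_core = 0.00572 K/W
R_outer = 0.02/(0.134×2.07) = 0.0721 K/W
R_total = 0.08426 K/W
Q = ΔT/R_total = 12/0.08426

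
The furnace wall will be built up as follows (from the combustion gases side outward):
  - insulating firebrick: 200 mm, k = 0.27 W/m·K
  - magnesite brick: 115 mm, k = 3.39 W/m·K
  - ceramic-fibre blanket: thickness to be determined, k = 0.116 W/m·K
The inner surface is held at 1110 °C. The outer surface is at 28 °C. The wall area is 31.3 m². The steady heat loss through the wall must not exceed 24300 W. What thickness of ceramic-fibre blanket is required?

L ≈ 71.8 mm

Using the resistance-network approach (series):
R_insulating firebrick = L/(kA) = 0.2/(0.27×31.3) = 0.02367 K/W
R_magnesite brick = L/(kA) = 0.115/(3.39×31.3) = 0.001084 K/W
Sum of the known resistances R_other = 0.02475 K/W
Required total resistance R_tot = ΔT/Q_allow = 1082/24300 = 0.04453 K/W
R_ceramic-fibre blanket = R_tot − R_other = 0.01978 K/W
L = R·k·A = 0.01978×0.116×31.3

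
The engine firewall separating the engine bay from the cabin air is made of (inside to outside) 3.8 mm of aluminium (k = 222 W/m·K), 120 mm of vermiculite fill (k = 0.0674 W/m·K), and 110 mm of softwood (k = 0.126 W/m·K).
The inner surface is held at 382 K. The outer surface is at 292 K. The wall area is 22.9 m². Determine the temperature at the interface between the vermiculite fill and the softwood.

Using the resistance-network approach (series):
R_aluminium = L/(kA) = 0.0038/(222×22.9) = 7.475×10^-7 K/W
R_vermiculite fill = L/(kA) = 0.12/(0.0674×22.9) = 0.07775 K/W
R_softwood = L/(kA) = 0.11/(0.126×22.9) = 0.03812 K/W
R_total = 0.1159 K/W;  Q = ΔT/R_total = 90/0.1159 = 776.7 W
T_interface = T_inner − Q·ΣR(inner→interface) = 382 − 777×0.07775

T ≈ 322 K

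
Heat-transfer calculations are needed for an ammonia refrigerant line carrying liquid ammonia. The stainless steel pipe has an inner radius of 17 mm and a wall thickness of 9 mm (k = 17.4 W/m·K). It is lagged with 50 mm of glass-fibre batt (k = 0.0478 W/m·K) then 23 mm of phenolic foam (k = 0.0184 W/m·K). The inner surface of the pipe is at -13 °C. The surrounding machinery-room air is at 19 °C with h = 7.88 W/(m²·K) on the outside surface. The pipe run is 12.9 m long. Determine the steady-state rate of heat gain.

Cylindrical conduction, so R = ln(r₂/r₁)/(2πkL) per layer, in series:
R_stainless steel pipe wall = ln(26/17)/(2π×17.4×12.9) = 3.013×10^-4 K/W
R_glass-fibre batt = ln(76/26)/(2π×0.0478×12.9) = 0.2769 K/W
R_phenolic foam = ln(99/76)/(2π×0.0184×12.9) = 0.1773 K/W
R_outer film = 1/(h_o·2πr_oL) = 1/(7.88×2π×0.099×12.9) = 0.01581 K/W
R_total = 0.4702 K/W
Q = ΔT/R_total = 32/0.4702

Q ≈ 68 W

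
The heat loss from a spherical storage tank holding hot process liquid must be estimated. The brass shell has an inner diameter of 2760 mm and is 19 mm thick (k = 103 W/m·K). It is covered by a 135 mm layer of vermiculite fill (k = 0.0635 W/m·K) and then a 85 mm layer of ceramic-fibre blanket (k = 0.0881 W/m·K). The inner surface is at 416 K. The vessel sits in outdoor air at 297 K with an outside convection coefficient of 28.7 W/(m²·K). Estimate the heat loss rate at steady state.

Radial (spherical) resistances in series:
R_brass shell = (1/1.38 − 1/1.399)/(4π×103) = 7.603×10^-6 K/W
R_vermiculite fill = (1/1.399 − 1/1.534)/(4π×0.0635) = 0.07883 K/W
R_ceramic-fibre blanket = (1/1.534 − 1/1.619)/(4π×0.0881) = 0.03091 K/W
R_outer film = 1/(h·4πr_o²) = 1/(28.7×4π×1.619²) = 0.001058 K/W
R_total = 0.1108 K/W
Q = ΔT/R_total = 119/0.1108

Q ≈ 1070 W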